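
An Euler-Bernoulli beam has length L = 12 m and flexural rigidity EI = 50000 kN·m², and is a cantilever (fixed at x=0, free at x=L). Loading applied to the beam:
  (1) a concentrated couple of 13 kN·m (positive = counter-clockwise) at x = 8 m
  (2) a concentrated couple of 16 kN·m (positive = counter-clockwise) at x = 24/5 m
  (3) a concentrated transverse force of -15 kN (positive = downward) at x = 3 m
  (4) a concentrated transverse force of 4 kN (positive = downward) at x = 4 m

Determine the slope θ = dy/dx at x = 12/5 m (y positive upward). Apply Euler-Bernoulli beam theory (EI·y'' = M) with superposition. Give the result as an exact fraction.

θ(12/5) = 168/78125 rad

Load 1 — applied couple M₀=13 kN·m at a=8 m (b=L-a=4):
  θ_1 = M₀x/EI  [x≤a] = 13·(12/5)/50000 = 39/62500 rad
Load 2 — applied couple M₀=16 kN·m at a=24/5 m (b=L-a=36/5):
  θ_2 = M₀x/EI  [x≤a] = 16·(12/5)/50000 = 12/15625 rad
Load 3 — point force P=-15 kN at a=3 m (b=L-a=9):
  θ_3 = -Px(2a-x)/(2EI)  [x≤a] = -(-15)·(12/5)·(2·3-(12/5))/(2·50000) = 81/62500 rad
Load 4 — point force P=4 kN at a=4 m (b=L-a=8):
  θ_4 = -Px(2a-x)/(2EI)  [x≤a] = -4·(12/5)·(2·4-(12/5))/(2·50000) = -42/78125 rad
Superposition: θ = Σ θ_i = 168/78125 rad ≈ 0.002150 rad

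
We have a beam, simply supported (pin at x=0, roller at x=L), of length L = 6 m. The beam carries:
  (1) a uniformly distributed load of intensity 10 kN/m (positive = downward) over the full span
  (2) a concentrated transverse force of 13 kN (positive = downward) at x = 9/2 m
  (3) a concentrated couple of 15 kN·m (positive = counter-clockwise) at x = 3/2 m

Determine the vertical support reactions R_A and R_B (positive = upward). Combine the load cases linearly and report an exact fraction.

Load 1 — uniform load w=10 kN/m over full span:
  R_A = wL/2 = 10·6/2 = 30 kN
  R_B = wL/2 = 10·6/2 = 30 kN
Load 2 — point force P=13 kN at a=9/2 m (b=L-a=3/2):
  R_A = Pb/L = 13·(3/2)/6 = 13/4 kN
  R_B = Pa/L = 13·(9/2)/6 = 39/4 kN
Load 3 — applied couple M₀=15 kN·m at a=3/2 m (b=L-a=9/2):
  R_A = M₀/L = 15/6 = 5/2 kN
  R_B = -M₀/L = -15/6 = -5/2 kN
Superposition: R_A = 143/4 kN, R_B = 149/4 kN

R_A = 143/4 kN, R_B = 149/4 kN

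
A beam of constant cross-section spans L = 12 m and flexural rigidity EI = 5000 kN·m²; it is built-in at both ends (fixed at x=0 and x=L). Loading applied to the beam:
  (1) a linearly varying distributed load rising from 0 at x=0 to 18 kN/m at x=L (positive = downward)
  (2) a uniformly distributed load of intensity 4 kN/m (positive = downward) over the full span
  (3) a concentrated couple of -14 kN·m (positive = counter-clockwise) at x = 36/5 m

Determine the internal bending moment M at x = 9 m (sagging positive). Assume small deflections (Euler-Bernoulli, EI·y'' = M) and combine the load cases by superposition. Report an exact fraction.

M(9) = 3231/100 kN·m

Load 1 — triangular load w₀=18 kN/m (0→w₀ over full span):
  M_1 = 3w₀Lx/20 - w₀L²/30 - w₀x³/(6L) = 3·18·12·9/20 - 18·12²/30 - 18·9³/(6·12) = 459/20 kN·m
Load 2 — uniform load w=4 kN/m over full span:
  M_2 = wLx/2 - wL²/12 - wx²/2 = 4·12·9/2 - 4·12²/12 - 4·9²/2 = 6 kN·m
Load 3 — applied couple M₀=-14 kN·m at a=36/5 m (b=L-a=24/5):
  M_3 = R_Ax - M_A - M₀  [x>a] with R_A=-42/25, M_A=-112/25 = (-42/25)·9 - (-112/25) - (-14) = 84/25 kN·m
Superposition: M = Σ M_i = 3231/100 kN·m ≈ 32.310000 kN·m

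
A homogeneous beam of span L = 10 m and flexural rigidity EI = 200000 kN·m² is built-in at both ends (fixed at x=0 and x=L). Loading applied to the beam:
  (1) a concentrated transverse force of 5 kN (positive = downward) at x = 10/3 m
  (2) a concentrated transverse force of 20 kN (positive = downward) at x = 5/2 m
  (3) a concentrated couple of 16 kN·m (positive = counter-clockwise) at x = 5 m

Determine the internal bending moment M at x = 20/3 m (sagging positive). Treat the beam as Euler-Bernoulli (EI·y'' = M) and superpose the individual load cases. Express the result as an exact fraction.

Load 1 — point force P=5 kN at a=10/3 m (b=L-a=20/3):
  M_1 = Pa²(a+3b)(L-x)/L³ - Pa²b/L²  [x>a] = 5·(10/3)²·((10/3)+3·(20/3))·(10-(20/3))/10³ - 5·(10/3)²·(20/3)/10² = 50/81 kN·m
Load 2 — point force P=20 kN at a=5/2 m (b=L-a=15/2):
  M_2 = Pa²(a+3b)(L-x)/L³ - Pa²b/L²  [x>a] = 20·(5/2)²·((5/2)+3·(15/2))·(10-(20/3))/10³ - 20·(5/2)²·(15/2)/10² = 25/24 kN·m
Load 3 — applied couple M₀=16 kN·m at a=5 m (b=L-a=5):
  M_3 = R_Ax - M_A - M₀  [x>a] with R_A=12/5, M_A=4 = (12/5)·(20/3) - 4 - 16 = -4 kN·m
Superposition: M = Σ M_i = -1517/648 kN·m ≈ -2.341049 kN·m

M(20/3) = -1517/648 kN·m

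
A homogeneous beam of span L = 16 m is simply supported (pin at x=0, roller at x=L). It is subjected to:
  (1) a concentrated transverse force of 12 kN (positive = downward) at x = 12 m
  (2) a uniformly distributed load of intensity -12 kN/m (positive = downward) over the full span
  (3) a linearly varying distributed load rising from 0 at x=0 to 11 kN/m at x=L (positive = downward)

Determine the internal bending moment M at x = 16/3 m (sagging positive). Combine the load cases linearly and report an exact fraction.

Load 1 — point force P=12 kN at a=12 m (b=L-a=4):
  M_1 = Pbx/L  [x≤a] = 12·4·(16/3)/16 = 16 kN·m
Load 2 — uniform load w=-12 kN/m over full span:
  M_2 = wx(L-x)/2 = (-12)·(16/3)·(16-(16/3))/2 = -1024/3 kN·m
Load 3 — triangular load w₀=11 kN/m (0→w₀ over full span):
  M_3 = w₀Lx/6 - w₀x³/(6L) = 11·16·(16/3)/6 - 11·(16/3)³/(6·16) = 11264/81 kN·m
Superposition: M = Σ M_i = -15088/81 kN·m ≈ -186.271605 kN·m

M(16/3) = -15088/81 kN·m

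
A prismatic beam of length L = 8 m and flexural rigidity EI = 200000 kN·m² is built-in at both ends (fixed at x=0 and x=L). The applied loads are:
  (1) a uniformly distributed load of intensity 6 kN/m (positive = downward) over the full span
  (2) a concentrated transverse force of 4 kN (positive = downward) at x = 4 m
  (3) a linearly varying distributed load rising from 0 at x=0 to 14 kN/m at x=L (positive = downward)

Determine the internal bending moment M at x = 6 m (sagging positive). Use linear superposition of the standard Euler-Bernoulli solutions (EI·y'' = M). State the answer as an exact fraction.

M(6) = 179/15 kN·m

Load 1 — uniform load w=6 kN/m over full span:
  M_1 = wLx/2 - wL²/12 - wx²/2 = 6·8·6/2 - 6·8²/12 - 6·6²/2 = 4 kN·m
Load 2 — point force P=4 kN at a=4 m (b=L-a=4):
  M_2 = Pa²(a+3b)(L-x)/L³ - Pa²b/L²  [x>a] = 4·4²·(4+3·4)·(8-6)/8³ - 4·4²·4/8² = 0 kN·m
Load 3 — triangular load w₀=14 kN/m (0→w₀ over full span):
  M_3 = 3w₀Lx/20 - w₀L²/30 - w₀x³/(6L) = 3·14·8·6/20 - 14·8²/30 - 14·6³/(6·8) = 119/15 kN·m
Superposition: M = Σ M_i = 179/15 kN·m ≈ 11.933333 kN·m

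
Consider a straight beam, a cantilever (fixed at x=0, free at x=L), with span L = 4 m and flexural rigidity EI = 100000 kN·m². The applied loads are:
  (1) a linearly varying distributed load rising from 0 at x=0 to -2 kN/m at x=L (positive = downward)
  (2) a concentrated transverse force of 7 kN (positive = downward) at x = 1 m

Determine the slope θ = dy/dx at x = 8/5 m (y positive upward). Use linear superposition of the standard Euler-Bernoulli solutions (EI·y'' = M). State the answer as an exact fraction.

Load 1 — triangular load w₀=-2 kN/m (0→w₀ over full span):
  θ_1 = (w₀Lx²/4-w₀L²x/3-w₀x⁴/(24L))/EI = ((-2)·4·(8/5)²/4-(-2)·4²·(8/5)/3-(-2)·(8/5)⁴/(24·4))/100000 = 236/1953125 rad
Load 2 — point force P=7 kN at a=1 m (b=L-a=3):
  θ_2 = -Pa²/(2EI)  [x>a] = -7·1²/(2·100000) = -7/200000 rad
Superposition: θ = Σ θ_i = 10729/125000000 rad ≈ 0.000086 rad

θ(8/5) = 10729/125000000 rad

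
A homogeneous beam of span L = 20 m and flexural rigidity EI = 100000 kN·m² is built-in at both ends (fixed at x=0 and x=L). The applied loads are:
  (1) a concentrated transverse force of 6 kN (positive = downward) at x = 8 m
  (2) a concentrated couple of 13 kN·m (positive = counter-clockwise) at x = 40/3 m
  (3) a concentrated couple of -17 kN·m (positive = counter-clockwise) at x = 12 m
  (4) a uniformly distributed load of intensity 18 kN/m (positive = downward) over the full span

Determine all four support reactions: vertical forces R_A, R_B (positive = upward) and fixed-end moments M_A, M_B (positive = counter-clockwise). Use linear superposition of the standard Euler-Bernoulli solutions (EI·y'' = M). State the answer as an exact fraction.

Load 1 — point force P=6 kN at a=8 m (b=L-a=12):
  R_A = Pb²(3a+b)/L³ = 6·12²·(3·8+12)/20³ = 486/125 kN
  M_A = Pab²/L² = 6·8·12²/20² = 432/25 kN·m
  R_B = Pa²(a+3b)/L³ = 6·8²·(8+3·12)/20³ = 264/125 kN
  M_B = -Pa²b/L² = -6·8²·12/20² = -288/25 kN·m
Load 2 — applied couple M₀=13 kN·m at a=40/3 m (b=L-a=20/3):
  R_A = 6M₀ab/L³ = 6·13·(40/3)·(20/3)/20³ = 13/15 kN
  M_A = M₀b(2a-b)/L² = 13·(20/3)·(2·(40/3)-(20/3))/20² = 13/3 kN·m
  R_B = -6M₀ab/L³ = -6·13·(40/3)·(20/3)/20³ = -13/15 kN
  M_B = M₀a(2b-a)/L² = 13·(40/3)·(2·(20/3)-(40/3))/20² = 0 kN·m
Load 3 — applied couple M₀=-17 kN·m at a=12 m (b=L-a=8):
  R_A = 6M₀ab/L³ = 6·(-17)·12·8/20³ = -153/125 kN
  M_A = M₀b(2a-b)/L² = (-17)·8·(2·12-8)/20² = -136/25 kN·m
  R_B = -6M₀ab/L³ = -6·(-17)·12·8/20³ = 153/125 kN
  M_B = M₀a(2b-a)/L² = (-17)·12·(2·8-12)/20² = -51/25 kN·m
Load 4 — uniform load w=18 kN/m over full span:
  R_A = wL/2 = 18·20/2 = 180 kN
  M_A = wL²/12 = 18·20²/12 = 600 kN·m
  R_B = wL/2 = 18·20/2 = 180 kN
  M_B = -wL²/12 = -18·20²/12 = -600 kN·m
Superposition: R_A = 68824/375 kN, M_A = 46213/75 kN·m, R_B = 68426/375 kN, M_B = -15339/25 kN·m

R_A = 68824/375 kN, M_A = 46213/75 kN·m, R_B = 68426/375 kN, M_B = -15339/25 kN·m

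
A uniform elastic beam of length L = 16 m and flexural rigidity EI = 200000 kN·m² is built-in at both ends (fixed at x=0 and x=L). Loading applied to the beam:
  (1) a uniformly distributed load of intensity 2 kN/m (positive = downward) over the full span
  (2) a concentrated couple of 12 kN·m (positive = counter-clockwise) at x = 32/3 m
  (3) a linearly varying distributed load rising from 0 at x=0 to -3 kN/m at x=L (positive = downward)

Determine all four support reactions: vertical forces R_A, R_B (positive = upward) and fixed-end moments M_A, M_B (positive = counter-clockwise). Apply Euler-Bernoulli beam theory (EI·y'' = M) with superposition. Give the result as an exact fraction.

R_A = 49/5 kN, M_A = 316/15 kN·m, R_B = -9/5 kN, M_B = -64/15 kN·m

Load 1 — uniform load w=2 kN/m over full span:
  R_A = wL/2 = 2·16/2 = 16 kN
  M_A = wL²/12 = 2·16²/12 = 128/3 kN·m
  R_B = wL/2 = 2·16/2 = 16 kN
  M_B = -wL²/12 = -2·16²/12 = -128/3 kN·m
Load 2 — applied couple M₀=12 kN·m at a=32/3 m (b=L-a=16/3):
  R_A = 6M₀ab/L³ = 6·12·(32/3)·(16/3)/16³ = 1 kN
  M_A = M₀b(2a-b)/L² = 12·(16/3)·(2·(32/3)-(16/3))/16² = 4 kN·m
  R_B = -6M₀ab/L³ = -6·12·(32/3)·(16/3)/16³ = -1 kN
  M_B = M₀a(2b-a)/L² = 12·(32/3)·(2·(16/3)-(32/3))/16² = 0 kN·m
Load 3 — triangular load w₀=-3 kN/m (0→w₀ over full span):
  R_A = 3w₀L/20 = 3·(-3)·16/20 = -36/5 kN
  M_A = w₀L²/30 = (-3)·16²/30 = -128/5 kN·m
  R_B = 7w₀L/20 = 7·(-3)·16/20 = -84/5 kN
  M_B = -w₀L²/20 = -(-3)·16²/20 = 192/5 kN·m
Superposition: R_A = 49/5 kN, M_A = 316/15 kN·m, R_B = -9/5 kN, M_B = -64/15 kN·m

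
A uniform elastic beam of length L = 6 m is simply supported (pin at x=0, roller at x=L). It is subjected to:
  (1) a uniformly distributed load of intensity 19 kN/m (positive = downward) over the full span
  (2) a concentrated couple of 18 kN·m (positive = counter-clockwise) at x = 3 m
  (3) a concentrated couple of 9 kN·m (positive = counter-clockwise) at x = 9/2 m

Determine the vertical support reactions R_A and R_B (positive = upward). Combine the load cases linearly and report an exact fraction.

Load 1 — uniform load w=19 kN/m over full span:
  R_A = wL/2 = 19·6/2 = 57 kN
  R_B = wL/2 = 19·6/2 = 57 kN
Load 2 — applied couple M₀=18 kN·m at a=3 m (b=L-a=3):
  R_A = M₀/L = 18/6 = 3 kN
  R_B = -M₀/L = -18/6 = -3 kN
Load 3 — applied couple M₀=9 kN·m at a=9/2 m (b=L-a=3/2):
  R_A = M₀/L = 9/6 = 3/2 kN
  R_B = -M₀/L = -9/6 = -3/2 kN
Superposition: R_A = 123/2 kN, R_B = 105/2 kN

R_A = 123/2 kN, R_B = 105/2 kN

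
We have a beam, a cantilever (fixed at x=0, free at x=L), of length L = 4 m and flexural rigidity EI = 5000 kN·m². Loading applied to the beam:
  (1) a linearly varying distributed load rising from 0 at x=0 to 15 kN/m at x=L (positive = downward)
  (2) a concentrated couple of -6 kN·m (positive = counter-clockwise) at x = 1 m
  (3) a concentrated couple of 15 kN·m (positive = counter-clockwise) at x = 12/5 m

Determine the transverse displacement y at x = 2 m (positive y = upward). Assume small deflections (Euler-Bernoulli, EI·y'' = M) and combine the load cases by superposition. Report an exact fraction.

Load 1 — triangular load w₀=15 kN/m (0→w₀ over full span):
  y_1 = (w₀Lx³/12-w₀L²x²/6-w₀x⁵/(120L))/EI = (15·4·2³/12-15·4²·2²/6-15·2⁵/(120·4))/5000 = -121/5000 m
Load 2 — applied couple M₀=-6 kN·m at a=1 m (b=L-a=3):
  y_2 = M₀a(2x-a)/(2EI)  [x>a] = (-6)·1·(2·2-1)/(2·5000) = -9/5000 m
Load 3 — applied couple M₀=15 kN·m at a=12/5 m (b=L-a=8/5):
  y_3 = M₀x²/(2EI)  [x≤a] = 15·2²/(2·5000) = 3/500 m
Superposition: y = Σ y_i = -1/50 m ≈ -0.020000 m

y(2) = -1/50 m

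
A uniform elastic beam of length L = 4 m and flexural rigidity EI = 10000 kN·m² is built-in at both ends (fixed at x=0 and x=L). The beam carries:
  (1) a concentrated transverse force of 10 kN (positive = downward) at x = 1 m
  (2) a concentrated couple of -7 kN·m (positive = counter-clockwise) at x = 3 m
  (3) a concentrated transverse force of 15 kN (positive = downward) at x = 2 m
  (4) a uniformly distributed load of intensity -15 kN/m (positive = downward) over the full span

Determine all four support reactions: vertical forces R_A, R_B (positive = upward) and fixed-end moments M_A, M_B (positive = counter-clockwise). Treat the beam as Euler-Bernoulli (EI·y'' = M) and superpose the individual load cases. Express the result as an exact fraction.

R_A = -513/32 kN, M_A = -145/16 kN·m, R_B = -607/32 kN, M_B = 191/16 kN·m

Load 1 — point force P=10 kN at a=1 m (b=L-a=3):
  R_A = Pb²(3a+b)/L³ = 10·3²·(3·1+3)/4³ = 135/16 kN
  M_A = Pab²/L² = 10·1·3²/4² = 45/8 kN·m
  R_B = Pa²(a+3b)/L³ = 10·1²·(1+3·3)/4³ = 25/16 kN
  M_B = -Pa²b/L² = -10·1²·3/4² = -15/8 kN·m
Load 2 — applied couple M₀=-7 kN·m at a=3 m (b=L-a=1):
  R_A = 6M₀ab/L³ = 6·(-7)·3·1/4³ = -63/32 kN
  M_A = M₀b(2a-b)/L² = (-7)·1·(2·3-1)/4² = -35/16 kN·m
  R_B = -6M₀ab/L³ = -6·(-7)·3·1/4³ = 63/32 kN
  M_B = M₀a(2b-a)/L² = (-7)·3·(2·1-3)/4² = 21/16 kN·m
Load 3 — point force P=15 kN at a=2 m (b=L-a=2):
  R_A = Pb²(3a+b)/L³ = 15·2²·(3·2+2)/4³ = 15/2 kN
  M_A = Pab²/L² = 15·2·2²/4² = 15/2 kN·m
  R_B = Pa²(a+3b)/L³ = 15·2²·(2+3·2)/4³ = 15/2 kN
  M_B = -Pa²b/L² = -15·2²·2/4² = -15/2 kN·m
Load 4 — uniform load w=-15 kN/m over full span:
  R_A = wL/2 = (-15)·4/2 = -30 kN
  M_A = wL²/12 = (-15)·4²/12 = -20 kN·m
  R_B = wL/2 = (-15)·4/2 = -30 kN
  M_B = -wL²/12 = -(-15)·4²/12 = 20 kN·m
Superposition: R_A = -513/32 kN, M_A = -145/16 kN·m, R_B = -607/32 kN, M_B = 191/16 kN·m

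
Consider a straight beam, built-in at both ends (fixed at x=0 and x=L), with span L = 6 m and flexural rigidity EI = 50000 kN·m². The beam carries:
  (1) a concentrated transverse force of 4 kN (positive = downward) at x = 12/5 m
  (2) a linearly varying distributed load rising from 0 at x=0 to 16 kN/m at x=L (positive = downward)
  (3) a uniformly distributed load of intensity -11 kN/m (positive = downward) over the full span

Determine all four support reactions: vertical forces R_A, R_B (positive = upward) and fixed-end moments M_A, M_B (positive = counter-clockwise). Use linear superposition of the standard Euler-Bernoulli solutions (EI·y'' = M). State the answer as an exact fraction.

Load 1 — point force P=4 kN at a=12/5 m (b=L-a=18/5):
  R_A = Pb²(3a+b)/L³ = 4·(18/5)²·(3·(12/5)+(18/5))/6³ = 324/125 kN
  M_A = Pab²/L² = 4·(12/5)·(18/5)²/6² = 432/125 kN·m
  R_B = Pa²(a+3b)/L³ = 4·(12/5)²·((12/5)+3·(18/5))/6³ = 176/125 kN
  M_B = -Pa²b/L² = -4·(12/5)²·(18/5)/6² = -288/125 kN·m
Load 2 — triangular load w₀=16 kN/m (0→w₀ over full span):
  R_A = 3w₀L/20 = 3·16·6/20 = 72/5 kN
  M_A = w₀L²/30 = 16·6²/30 = 96/5 kN·m
  R_B = 7w₀L/20 = 7·16·6/20 = 168/5 kN
  M_B = -w₀L²/20 = -16·6²/20 = -144/5 kN·m
Load 3 — uniform load w=-11 kN/m over full span:
  R_A = wL/2 = (-11)·6/2 = -33 kN
  M_A = wL²/12 = (-11)·6²/12 = -33 kN·m
  R_B = wL/2 = (-11)·6/2 = -33 kN
  M_B = -wL²/12 = -(-11)·6²/12 = 33 kN·m
Superposition: R_A = -2001/125 kN, M_A = -1293/125 kN·m, R_B = 251/125 kN, M_B = 237/125 kN·m

R_A = -2001/125 kN, M_A = -1293/125 kN·m, R_B = 251/125 kN, M_B = 237/125 kN·m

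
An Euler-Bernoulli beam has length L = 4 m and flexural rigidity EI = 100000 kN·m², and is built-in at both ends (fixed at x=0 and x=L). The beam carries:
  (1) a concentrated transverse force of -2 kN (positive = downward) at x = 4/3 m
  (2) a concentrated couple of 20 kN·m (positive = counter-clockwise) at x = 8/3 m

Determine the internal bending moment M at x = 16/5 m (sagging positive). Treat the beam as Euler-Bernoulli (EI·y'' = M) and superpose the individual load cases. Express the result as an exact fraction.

M(16/5) = -232/45 kN·m

Load 1 — point force P=-2 kN at a=4/3 m (b=L-a=8/3):
  M_1 = Pa²(a+3b)(L-x)/L³ - Pa²b/L²  [x>a] = (-2)·(4/3)²·((4/3)+3·(8/3))·(4-(16/5))/4³ - (-2)·(4/3)²·(8/3)/4² = 8/45 kN·m
Load 2 — applied couple M₀=20 kN·m at a=8/3 m (b=L-a=4/3):
  M_2 = R_Ax - M_A - M₀  [x>a] with R_A=20/3, M_A=20/3 = (20/3)·(16/5) - (20/3) - 20 = -16/3 kN·m
Superposition: M = Σ M_i = -232/45 kN·m ≈ -5.155556 kN·m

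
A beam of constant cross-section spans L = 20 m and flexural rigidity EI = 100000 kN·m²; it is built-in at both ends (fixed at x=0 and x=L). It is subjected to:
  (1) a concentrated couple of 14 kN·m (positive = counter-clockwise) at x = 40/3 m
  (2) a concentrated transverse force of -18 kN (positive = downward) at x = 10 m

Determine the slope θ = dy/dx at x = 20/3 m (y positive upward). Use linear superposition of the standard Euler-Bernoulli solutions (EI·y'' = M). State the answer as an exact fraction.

θ(20/3) = 121/135000 rad

Load 1 — applied couple M₀=14 kN·m at a=40/3 m (b=L-a=20/3):
  θ_1 = (R_Ax²/2 - M_Ax)/EI  [x≤a] with R_A=14/15, M_A=14/3 = ((14/15)·(20/3)²/2 - (14/3)·(20/3))/100000 = -7/67500 rad
Load 2 — point force P=-18 kN at a=10 m (b=L-a=10):
  θ_2 = -Pb²x(2aL-(3a+b)x)/(2L³EI)  [x≤a] = -(-18)·10²·(20/3)·(2·10·20-(3·10+10)·(20/3))/(2·20³·100000) = 1/1000 rad
Superposition: θ = Σ θ_i = 121/135000 rad ≈ 0.000896 rad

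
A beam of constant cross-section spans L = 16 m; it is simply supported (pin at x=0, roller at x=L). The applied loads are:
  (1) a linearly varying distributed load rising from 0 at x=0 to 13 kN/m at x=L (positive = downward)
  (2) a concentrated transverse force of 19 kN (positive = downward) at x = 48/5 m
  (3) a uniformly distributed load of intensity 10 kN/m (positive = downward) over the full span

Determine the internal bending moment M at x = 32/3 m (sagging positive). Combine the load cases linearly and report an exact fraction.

M(32/3) = 223024/405 kN·m

Load 1 — triangular load w₀=13 kN/m (0→w₀ over full span):
  M_1 = w₀Lx/6 - w₀x³/(6L) = 13·16·(32/3)/6 - 13·(32/3)³/(6·16) = 16640/81 kN·m
Load 2 — point force P=19 kN at a=48/5 m (b=L-a=32/5):
  M_2 = Pa(L-x)/L  [x>a] = 19·(48/5)·(16-(32/3))/16 = 304/5 kN·m
Load 3 — uniform load w=10 kN/m over full span:
  M_3 = wx(L-x)/2 = 10·(32/3)·(16-(32/3))/2 = 2560/9 kN·m
Superposition: M = Σ M_i = 223024/405 kN·m ≈ 550.676543 kN·m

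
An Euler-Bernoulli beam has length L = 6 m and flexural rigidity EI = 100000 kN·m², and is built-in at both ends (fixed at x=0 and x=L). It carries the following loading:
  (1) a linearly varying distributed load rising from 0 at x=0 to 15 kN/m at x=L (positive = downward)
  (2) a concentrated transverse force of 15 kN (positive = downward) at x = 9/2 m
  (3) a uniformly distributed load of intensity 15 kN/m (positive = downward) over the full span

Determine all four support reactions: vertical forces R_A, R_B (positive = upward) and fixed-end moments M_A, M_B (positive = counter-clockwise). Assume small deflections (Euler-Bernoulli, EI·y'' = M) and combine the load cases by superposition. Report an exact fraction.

Load 1 — triangular load w₀=15 kN/m (0→w₀ over full span):
  R_A = 3w₀L/20 = 3·15·6/20 = 27/2 kN
  M_A = w₀L²/30 = 15·6²/30 = 18 kN·m
  R_B = 7w₀L/20 = 7·15·6/20 = 63/2 kN
  M_B = -w₀L²/20 = -15·6²/20 = -27 kN·m
Load 2 — point force P=15 kN at a=9/2 m (b=L-a=3/2):
  R_A = Pb²(3a+b)/L³ = 15·(3/2)²·(3·(9/2)+(3/2))/6³ = 75/32 kN
  M_A = Pab²/L² = 15·(9/2)·(3/2)²/6² = 135/32 kN·m
  R_B = Pa²(a+3b)/L³ = 15·(9/2)²·((9/2)+3·(3/2))/6³ = 405/32 kN
  M_B = -Pa²b/L² = -15·(9/2)²·(3/2)/6² = -405/32 kN·m
Load 3 — uniform load w=15 kN/m over full span:
  R_A = wL/2 = 15·6/2 = 45 kN
  M_A = wL²/12 = 15·6²/12 = 45 kN·m
  R_B = wL/2 = 15·6/2 = 45 kN
  M_B = -wL²/12 = -15·6²/12 = -45 kN·m
Superposition: R_A = 1947/32 kN, M_A = 2151/32 kN·m, R_B = 2853/32 kN, M_B = -2709/32 kN·m

R_A = 1947/32 kN, M_A = 2151/32 kN·m, R_B = 2853/32 kN, M_B = -2709/32 kN·m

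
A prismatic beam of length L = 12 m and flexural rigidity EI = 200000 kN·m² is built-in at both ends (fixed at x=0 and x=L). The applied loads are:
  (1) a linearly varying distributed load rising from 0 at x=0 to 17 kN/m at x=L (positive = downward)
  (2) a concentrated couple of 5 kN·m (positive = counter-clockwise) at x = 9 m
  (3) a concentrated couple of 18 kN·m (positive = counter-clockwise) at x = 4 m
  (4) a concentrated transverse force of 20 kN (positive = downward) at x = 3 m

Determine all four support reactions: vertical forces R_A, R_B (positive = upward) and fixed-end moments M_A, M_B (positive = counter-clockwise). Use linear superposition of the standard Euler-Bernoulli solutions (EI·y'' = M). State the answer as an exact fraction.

Load 1 — triangular load w₀=17 kN/m (0→w₀ over full span):
  R_A = 3w₀L/20 = 3·17·12/20 = 153/5 kN
  M_A = w₀L²/30 = 17·12²/30 = 408/5 kN·m
  R_B = 7w₀L/20 = 7·17·12/20 = 357/5 kN
  M_B = -w₀L²/20 = -17·12²/20 = -612/5 kN·m
Load 2 — applied couple M₀=5 kN·m at a=9 m (b=L-a=3):
  R_A = 6M₀ab/L³ = 6·5·9·3/12³ = 15/32 kN
  M_A = M₀b(2a-b)/L² = 5·3·(2·9-3)/12² = 25/16 kN·m
  R_B = -6M₀ab/L³ = -6·5·9·3/12³ = -15/32 kN
  M_B = M₀a(2b-a)/L² = 5·9·(2·3-9)/12² = -15/16 kN·m
Load 3 — applied couple M₀=18 kN·m at a=4 m (b=L-a=8):
  R_A = 6M₀ab/L³ = 6·18·4·8/12³ = 2 kN
  M_A = M₀b(2a-b)/L² = 18·8·(2·4-8)/12² = 0 kN·m
  R_B = -6M₀ab/L³ = -6·18·4·8/12³ = -2 kN
  M_B = M₀a(2b-a)/L² = 18·4·(2·8-4)/12² = 6 kN·m
Load 4 — point force P=20 kN at a=3 m (b=L-a=9):
  R_A = Pb²(3a+b)/L³ = 20·9²·(3·3+9)/12³ = 135/8 kN
  M_A = Pab²/L² = 20·3·9²/12² = 135/4 kN·m
  R_B = Pa²(a+3b)/L³ = 20·3²·(3+3·9)/12³ = 25/8 kN
  M_B = -Pa²b/L² = -20·3²·9/12² = -45/4 kN·m
Superposition: R_A = 7991/160 kN, M_A = 9353/80 kN·m, R_B = 11529/160 kN, M_B = -10287/80 kN·m

R_A = 7991/160 kN, M_A = 9353/80 kN·m, R_B = 11529/160 kN, M_B = -10287/80 kN·m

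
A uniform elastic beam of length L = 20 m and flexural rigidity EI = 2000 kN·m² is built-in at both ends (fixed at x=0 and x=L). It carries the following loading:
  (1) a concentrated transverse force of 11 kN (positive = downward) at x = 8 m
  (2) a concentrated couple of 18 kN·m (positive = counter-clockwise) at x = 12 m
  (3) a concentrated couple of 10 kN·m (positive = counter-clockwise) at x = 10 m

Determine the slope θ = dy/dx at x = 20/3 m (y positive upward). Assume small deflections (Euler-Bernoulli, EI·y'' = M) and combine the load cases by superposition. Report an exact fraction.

θ(20/3) = -39/1250 rad

Load 1 — point force P=11 kN at a=8 m (b=L-a=12):
  θ_1 = -Pb²x(2aL-(3a+b)x)/(2L³EI)  [x≤a] = -11·12²·(20/3)·(2·8·20-(3·8+12)·(20/3))/(2·20³·2000) = -33/1250 rad
Load 2 — applied couple M₀=18 kN·m at a=12 m (b=L-a=8):
  θ_2 = (R_Ax²/2 - M_Ax)/EI  [x≤a] with R_A=162/125, M_A=144/25 = ((162/125)·(20/3)²/2 - (144/25)·(20/3))/2000 = -3/625 rad
Load 3 — applied couple M₀=10 kN·m at a=10 m (b=L-a=10):
  θ_3 = (R_Ax²/2 - M_Ax)/EI  [x≤a] with R_A=3/4, M_A=5/2 = ((3/4)·(20/3)²/2 - (5/2)·(20/3))/2000 = 0 rad
Superposition: θ = Σ θ_i = -39/1250 rad ≈ -0.031200 rad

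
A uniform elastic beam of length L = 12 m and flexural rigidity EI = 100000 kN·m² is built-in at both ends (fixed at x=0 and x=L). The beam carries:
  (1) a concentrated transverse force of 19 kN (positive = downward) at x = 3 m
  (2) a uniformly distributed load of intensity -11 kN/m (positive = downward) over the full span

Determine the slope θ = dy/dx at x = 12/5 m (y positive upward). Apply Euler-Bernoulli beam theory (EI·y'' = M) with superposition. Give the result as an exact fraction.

Load 1 — point force P=19 kN at a=3 m (b=L-a=9):
  θ_1 = -Pb²x(2aL-(3a+b)x)/(2L³EI)  [x≤a] = -19·9²·(12/5)·(2·3·12-(3·3+9)·(12/5))/(2·12³·100000) = -1539/5000000 rad
Load 2 — uniform load w=-11 kN/m over full span:
  θ_2 = -wx(L-x)(L-2x)/(12EI) = -(-11)·(12/5)·(12-(12/5))·(12-2·(12/5))/(12·100000) = 594/390625 rad
Superposition: θ = Σ θ_i = 30321/25000000 rad ≈ 0.001213 rad

θ(12/5) = 30321/25000000 rad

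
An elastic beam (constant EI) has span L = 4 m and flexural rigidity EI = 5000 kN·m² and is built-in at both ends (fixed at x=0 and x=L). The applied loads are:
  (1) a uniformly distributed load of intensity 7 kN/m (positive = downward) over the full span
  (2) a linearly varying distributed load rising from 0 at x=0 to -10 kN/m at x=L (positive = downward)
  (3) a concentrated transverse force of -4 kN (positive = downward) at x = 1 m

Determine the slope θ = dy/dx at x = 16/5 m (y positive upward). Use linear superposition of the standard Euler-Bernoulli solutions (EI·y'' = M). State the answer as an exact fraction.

θ(16/5) = 17/187500 rad

Load 1 — uniform load w=7 kN/m over full span:
  θ_1 = -wx(L-x)(L-2x)/(12EI) = -7·(16/5)·(4-(16/5))·(4-2·(16/5))/(12·5000) = 56/78125 rad
Load 2 — triangular load w₀=-10 kN/m (0→w₀ over full span):
  θ_2 = -w₀(2x(L-x)(L-2x)(x+2L)+x²(L-x)²)/(120LEI) = -(-10)·(2·(16/5)·(4-(16/5))·(4-2·(16/5))·((16/5)+2·4)+(16/5)²·(4-(16/5))²)/(120·4·5000) = -128/234375 rad
Load 3 — point force P=-4 kN at a=1 m (b=L-a=3):
  θ_3 = Pa²(L-x)(2bL-(3b+a)(L-x))/(2L³EI)  [x>a] = (-4)·1²·(4-(16/5))·(2·3·4-(3·3+1)·(4-(16/5)))/(2·4³·5000) = -1/12500 rad
Superposition: θ = Σ θ_i = 17/187500 rad ≈ 0.000091 rad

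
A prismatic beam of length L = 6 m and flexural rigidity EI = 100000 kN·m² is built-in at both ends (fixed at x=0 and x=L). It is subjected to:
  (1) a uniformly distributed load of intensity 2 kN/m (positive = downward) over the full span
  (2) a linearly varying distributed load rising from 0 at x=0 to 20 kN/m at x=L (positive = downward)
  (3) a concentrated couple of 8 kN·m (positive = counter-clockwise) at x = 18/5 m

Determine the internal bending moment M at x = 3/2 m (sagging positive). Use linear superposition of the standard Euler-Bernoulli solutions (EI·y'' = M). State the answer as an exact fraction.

Load 1 — uniform load w=2 kN/m over full span:
  M_1 = wLx/2 - wL²/12 - wx²/2 = 2·6·(3/2)/2 - 2·6²/12 - 2·(3/2)²/2 = 3/4 kN·m
Load 2 — triangular load w₀=20 kN/m (0→w₀ over full span):
  M_2 = 3w₀Lx/20 - w₀L²/30 - w₀x³/(6L) = 3·20·6·(3/2)/20 - 20·6²/30 - 20·(3/2)³/(6·6) = 9/8 kN·m
Load 3 — applied couple M₀=8 kN·m at a=18/5 m (b=L-a=12/5):
  M_3 = R_Ax - M_A  [x≤a] with R_A=48/25, M_A=64/25 = (48/25)·(3/2) - (64/25) = 8/25 kN·m
Superposition: M = Σ M_i = 439/200 kN·m ≈ 2.195000 kN·m

M(3/2) = 439/200 kN·m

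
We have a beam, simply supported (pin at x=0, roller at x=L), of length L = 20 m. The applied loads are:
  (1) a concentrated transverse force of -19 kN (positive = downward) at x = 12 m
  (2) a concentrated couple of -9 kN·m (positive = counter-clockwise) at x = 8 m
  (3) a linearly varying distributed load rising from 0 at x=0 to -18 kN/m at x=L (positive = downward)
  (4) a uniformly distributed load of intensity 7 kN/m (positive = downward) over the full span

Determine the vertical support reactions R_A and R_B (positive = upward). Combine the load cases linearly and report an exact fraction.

Load 1 — point force P=-19 kN at a=12 m (b=L-a=8):
  R_A = Pb/L = (-19)·8/20 = -38/5 kN
  R_B = Pa/L = (-19)·12/20 = -57/5 kN
Load 2 — applied couple M₀=-9 kN·m at a=8 m (b=L-a=12):
  R_A = M₀/L = (-9)/20 = -9/20 kN
  R_B = -M₀/L = -(-9)/20 = 9/20 kN
Load 3 — triangular load w₀=-18 kN/m (0→w₀ over full span):
  R_A = w₀L/6 = (-18)·20/6 = -60 kN
  R_B = w₀L/3 = (-18)·20/3 = -120 kN
Load 4 — uniform load w=7 kN/m over full span:
  R_A = wL/2 = 7·20/2 = 70 kN
  R_B = wL/2 = 7·20/2 = 70 kN
Superposition: R_A = 39/20 kN, R_B = -1219/20 kN

R_A = 39/20 kN, R_B = -1219/20 kN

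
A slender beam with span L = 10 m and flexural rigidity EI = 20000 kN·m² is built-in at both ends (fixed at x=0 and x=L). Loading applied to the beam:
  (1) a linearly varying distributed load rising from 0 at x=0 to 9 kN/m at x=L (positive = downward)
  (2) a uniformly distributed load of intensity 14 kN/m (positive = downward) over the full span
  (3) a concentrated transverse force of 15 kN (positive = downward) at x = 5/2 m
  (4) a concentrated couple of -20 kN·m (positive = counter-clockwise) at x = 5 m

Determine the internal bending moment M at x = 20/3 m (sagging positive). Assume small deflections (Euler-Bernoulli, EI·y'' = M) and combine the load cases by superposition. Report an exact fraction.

M(20/3) = 17345/288 kN·m

Load 1 — triangular load w₀=9 kN/m (0→w₀ over full span):
  M_1 = 3w₀Lx/20 - w₀L²/30 - w₀x³/(6L) = 3·9·10·(20/3)/20 - 9·10²/30 - 9·(20/3)³/(6·10) = 140/9 kN·m
Load 2 — uniform load w=14 kN/m over full span:
  M_2 = wLx/2 - wL²/12 - wx²/2 = 14·10·(20/3)/2 - 14·10²/12 - 14·(20/3)²/2 = 350/9 kN·m
Load 3 — point force P=15 kN at a=5/2 m (b=L-a=15/2):
  M_3 = Pa²(a+3b)(L-x)/L³ - Pa²b/L²  [x>a] = 15·(5/2)²·((5/2)+3·(15/2))·(10-(20/3))/10³ - 15·(5/2)²·(15/2)/10² = 25/32 kN·m
Load 4 — applied couple M₀=-20 kN·m at a=5 m (b=L-a=5):
  M_4 = R_Ax - M_A - M₀  [x>a] with R_A=-3, M_A=-5 = (-3)·(20/3) - (-5) - (-20) = 5 kN·m
Superposition: M = Σ M_i = 17345/288 kN·m ≈ 60.225694 kN·m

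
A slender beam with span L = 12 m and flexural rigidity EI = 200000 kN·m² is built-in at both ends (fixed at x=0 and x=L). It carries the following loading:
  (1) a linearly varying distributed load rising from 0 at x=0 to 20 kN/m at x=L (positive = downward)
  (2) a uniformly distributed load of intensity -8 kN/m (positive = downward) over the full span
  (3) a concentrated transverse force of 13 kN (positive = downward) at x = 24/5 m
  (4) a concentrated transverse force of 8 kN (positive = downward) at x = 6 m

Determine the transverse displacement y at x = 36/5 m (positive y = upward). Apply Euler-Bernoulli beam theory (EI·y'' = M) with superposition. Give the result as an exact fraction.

Load 1 — triangular load w₀=20 kN/m (0→w₀ over full span):
  y_1 = -w₀x²(L-x)²(x+2L)/(120LEI) = -20·(36/5)²·(12-(36/5))²·((36/5)+2·12)/(120·12·200000) = -25272/9765625 m
Load 2 — uniform load w=-8 kN/m over full span:
  y_2 = -wx²(L-x)²/(24EI) = -(-8)·(36/5)²·(12-(36/5))²/(24·200000) = 3888/1953125 m
Load 3 — point force P=13 kN at a=24/5 m (b=L-a=36/5):
  y_3 = -Pa²(L-x)²(3bL-(3b+a)(L-x))/(6L³EI)  [x>a] = -13·(24/5)²·(12-(36/5))²·(3·(36/5)·12-(3·(36/5)+(24/5))·(12-(36/5)))/(6·12³·200000) = -21528/48828125 m
Load 4 — point force P=8 kN at a=6 m (b=L-a=6):
  y_4 = -Pa²(L-x)²(3bL-(3b+a)(L-x))/(6L³EI)  [x>a] = -8·6²·(12-(36/5))²·(3·6·12-(3·6+6)·(12-(36/5)))/(6·12³·200000) = -126/390625 m
Superposition: y = Σ y_i = -66438/48828125 m ≈ -0.001361 m

y(36/5) = -66438/48828125 m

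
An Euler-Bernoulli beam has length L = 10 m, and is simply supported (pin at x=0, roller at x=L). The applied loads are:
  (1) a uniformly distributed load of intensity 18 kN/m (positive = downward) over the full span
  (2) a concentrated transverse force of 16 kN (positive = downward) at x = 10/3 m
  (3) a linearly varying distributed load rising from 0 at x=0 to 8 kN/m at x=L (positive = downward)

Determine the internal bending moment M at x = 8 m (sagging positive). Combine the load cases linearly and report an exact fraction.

Load 1 — uniform load w=18 kN/m over full span:
  M_1 = wx(L-x)/2 = 18·8·(10-8)/2 = 144 kN·m
Load 2 — point force P=16 kN at a=10/3 m (b=L-a=20/3):
  M_2 = Pa(L-x)/L  [x>a] = 16·(10/3)·(10-8)/10 = 32/3 kN·m
Load 3 — triangular load w₀=8 kN/m (0→w₀ over full span):
  M_3 = w₀Lx/6 - w₀x³/(6L) = 8·10·8/6 - 8·8³/(6·10) = 192/5 kN·m
Superposition: M = Σ M_i = 2896/15 kN·m ≈ 193.066667 kN·m

M(8) = 2896/15 kN·m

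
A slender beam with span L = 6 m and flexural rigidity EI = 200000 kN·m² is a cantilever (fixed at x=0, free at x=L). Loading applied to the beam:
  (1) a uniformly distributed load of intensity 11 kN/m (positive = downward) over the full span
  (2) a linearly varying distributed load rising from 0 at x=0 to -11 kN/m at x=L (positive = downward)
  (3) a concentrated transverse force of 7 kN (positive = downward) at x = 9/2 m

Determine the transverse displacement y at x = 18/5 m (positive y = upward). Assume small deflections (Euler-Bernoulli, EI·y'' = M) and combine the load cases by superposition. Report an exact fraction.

y(18/5) = -6070383/3125000000 m

Load 1 — uniform load w=11 kN/m over full span:
  y_1 = -wx²(x²-4Lx+6L²)/(24EI) = -11·(18/5)²·((18/5)²-4·6·(18/5)+6·6²)/(24·200000) = -264627/62500000 m
Load 2 — triangular load w₀=-11 kN/m (0→w₀ over full span):
  y_2 = (w₀Lx³/12-w₀L²x²/6-w₀x⁵/(120L))/EI = ((-11)·6·(18/5)³/12-(-11)·6²·(18/5)²/6-(-11)·(18/5)⁵/(120·6))/200000 = 4749921/1562500000 m
Load 3 — point force P=7 kN at a=9/2 m (b=L-a=3/2):
  y_3 = -Px²(3a-x)/(6EI)  [x≤a] = -7·(18/5)²·(3·(9/2)-(18/5))/(6·200000) = -18711/25000000 m
Superposition: y = Σ y_i = -6070383/3125000000 m ≈ -0.001943 m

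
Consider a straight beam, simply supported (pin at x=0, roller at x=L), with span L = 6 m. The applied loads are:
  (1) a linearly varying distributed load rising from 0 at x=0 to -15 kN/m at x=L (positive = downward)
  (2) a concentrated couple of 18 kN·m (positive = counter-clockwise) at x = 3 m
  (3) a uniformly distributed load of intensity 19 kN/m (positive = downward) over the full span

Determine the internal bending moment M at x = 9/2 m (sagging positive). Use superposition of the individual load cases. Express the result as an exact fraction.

Load 1 — triangular load w₀=-15 kN/m (0→w₀ over full span):
  M_1 = w₀Lx/6 - w₀x³/(6L) = (-15)·6·(9/2)/6 - (-15)·(9/2)³/(6·6) = -945/32 kN·m
Load 2 — applied couple M₀=18 kN·m at a=3 m (b=L-a=3):
  M_2 = M₀x/L - M₀  [x>a] = 18·(9/2)/6 - 18 = -9/2 kN·m
Load 3 — uniform load w=19 kN/m over full span:
  M_3 = wx(L-x)/2 = 19·(9/2)·(6-(9/2))/2 = 513/8 kN·m
Superposition: M = Σ M_i = 963/32 kN·m ≈ 30.093750 kN·m

M(9/2) = 963/32 kN·m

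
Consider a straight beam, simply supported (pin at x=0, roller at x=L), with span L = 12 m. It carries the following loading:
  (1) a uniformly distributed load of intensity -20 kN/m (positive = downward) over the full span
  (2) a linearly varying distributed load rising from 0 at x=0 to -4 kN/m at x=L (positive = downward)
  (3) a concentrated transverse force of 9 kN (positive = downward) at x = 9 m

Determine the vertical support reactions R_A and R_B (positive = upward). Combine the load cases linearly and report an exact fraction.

R_A = -503/4 kN, R_B = -517/4 kN

Load 1 — uniform load w=-20 kN/m over full span:
  R_A = wL/2 = (-20)·12/2 = -120 kN
  R_B = wL/2 = (-20)·12/2 = -120 kN
Load 2 — triangular load w₀=-4 kN/m (0→w₀ over full span):
  R_A = w₀L/6 = (-4)·12/6 = -8 kN
  R_B = w₀L/3 = (-4)·12/3 = -16 kN
Load 3 — point force P=9 kN at a=9 m (b=L-a=3):
  R_A = Pb/L = 9·3/12 = 9/4 kN
  R_B = Pa/L = 9·9/12 = 27/4 kN
Superposition: R_A = -503/4 kN, R_B = -517/4 kN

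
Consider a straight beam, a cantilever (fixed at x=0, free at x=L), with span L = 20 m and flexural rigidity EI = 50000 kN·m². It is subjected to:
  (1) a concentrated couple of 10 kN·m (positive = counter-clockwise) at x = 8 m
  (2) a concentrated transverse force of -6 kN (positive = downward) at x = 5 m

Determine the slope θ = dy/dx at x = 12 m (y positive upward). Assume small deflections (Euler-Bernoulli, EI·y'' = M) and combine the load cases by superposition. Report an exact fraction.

θ(12) = 31/10000 rad

Load 1 — applied couple M₀=10 kN·m at a=8 m (b=L-a=12):
  θ_1 = M₀a/EI  [x>a] = 10·8/50000 = 1/625 rad
Load 2 — point force P=-6 kN at a=5 m (b=L-a=15):
  θ_2 = -Pa²/(2EI)  [x>a] = -(-6)·5²/(2·50000) = 3/2000 rad
Superposition: θ = Σ θ_i = 31/10000 rad ≈ 0.003100 rad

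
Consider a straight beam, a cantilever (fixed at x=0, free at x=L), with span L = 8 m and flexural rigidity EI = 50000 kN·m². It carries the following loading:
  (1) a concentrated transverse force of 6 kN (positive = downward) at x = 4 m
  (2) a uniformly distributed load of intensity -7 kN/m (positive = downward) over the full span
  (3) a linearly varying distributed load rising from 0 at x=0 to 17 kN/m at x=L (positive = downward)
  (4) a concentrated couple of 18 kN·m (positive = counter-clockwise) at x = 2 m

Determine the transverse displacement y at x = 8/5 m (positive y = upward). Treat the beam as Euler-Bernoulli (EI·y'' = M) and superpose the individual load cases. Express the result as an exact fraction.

Load 1 — point force P=6 kN at a=4 m (b=L-a=4):
  y_1 = -Px²(3a-x)/(6EI)  [x≤a] = -6·(8/5)²·(3·4-(8/5))/(6·50000) = -208/390625 m
Load 2 — uniform load w=-7 kN/m over full span:
  y_2 = -wx²(x²-4Lx+6L²)/(24EI) = -(-7)·(8/5)²·((8/5)²-4·8·(8/5)+6·8²)/(24·50000) = 29344/5859375 m
Load 3 — triangular load w₀=17 kN/m (0→w₀ over full span):
  y_3 = (w₀Lx³/12-w₀L²x²/6-w₀x⁵/(120L))/EI = (17·8·(8/5)³/12-17·8²·(8/5)²/6-17·(8/5)⁵/(120·8))/50000 = -1224544/146484375 m
Load 4 — applied couple M₀=18 kN·m at a=2 m (b=L-a=6):
  y_4 = M₀x²/(2EI)  [x≤a] = 18·(8/5)²/(2·50000) = 36/78125 m
Superposition: y = Σ y_i = -167148/48828125 m ≈ -0.003423 m

y(8/5) = -167148/48828125 m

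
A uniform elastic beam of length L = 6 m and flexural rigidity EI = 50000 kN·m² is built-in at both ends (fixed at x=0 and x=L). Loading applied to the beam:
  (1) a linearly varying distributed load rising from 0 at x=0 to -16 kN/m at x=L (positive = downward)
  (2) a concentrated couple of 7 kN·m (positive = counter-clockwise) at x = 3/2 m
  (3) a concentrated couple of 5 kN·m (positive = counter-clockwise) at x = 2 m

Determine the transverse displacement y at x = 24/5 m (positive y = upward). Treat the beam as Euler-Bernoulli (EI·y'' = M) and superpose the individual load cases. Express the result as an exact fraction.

Load 1 — triangular load w₀=-16 kN/m (0→w₀ over full span):
  y_1 = -w₀x²(L-x)²(x+2L)/(120LEI) = -(-16)·(24/5)²·(6-(24/5))²·((24/5)+2·6)/(120·6·50000) = 12096/48828125 m
Load 2 — applied couple M₀=7 kN·m at a=3/2 m (b=L-a=9/2):
  y_2 = (R_Ax³/6 - M_Ax²/2 - M₀(x-a)²/2)/EI  [x>a] with R_A=21/16, M_A=-21/16 = ((21/16)·(24/5)³/6 - (-21/16)·(24/5)²/2 - 7·((24/5)-(3/2))²/2)/50000 = 1197/50000000 m
Load 3 — applied couple M₀=5 kN·m at a=2 m (b=L-a=4):
  y_3 = (R_Ax³/6 - M_Ax²/2 - M₀(x-a)²/2)/EI  [x>a] with R_A=10/9, M_A=0 = ((10/9)·(24/5)³/6 - 0·(24/5)²/2 - 5·((24/5)-2)²/2)/50000 = 11/625000 m
Superposition: y = Σ y_i = 1807913/6250000000 m ≈ 0.000289 m

y(24/5) = 1807913/6250000000 m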